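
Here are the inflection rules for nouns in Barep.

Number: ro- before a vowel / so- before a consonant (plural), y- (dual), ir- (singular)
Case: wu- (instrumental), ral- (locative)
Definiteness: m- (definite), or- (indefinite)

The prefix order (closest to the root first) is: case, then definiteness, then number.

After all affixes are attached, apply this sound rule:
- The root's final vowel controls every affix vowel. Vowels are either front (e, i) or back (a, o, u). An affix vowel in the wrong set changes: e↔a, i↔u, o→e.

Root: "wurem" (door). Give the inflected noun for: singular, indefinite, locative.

Attach case locative ral- → ralwurem.
Attach definiteness indefinite or- → orralwurem.
Attach number singular ir- → irorralwurem.
Apply vowel harmony: irorralwurem → irerrelwurem.

irerrelwurem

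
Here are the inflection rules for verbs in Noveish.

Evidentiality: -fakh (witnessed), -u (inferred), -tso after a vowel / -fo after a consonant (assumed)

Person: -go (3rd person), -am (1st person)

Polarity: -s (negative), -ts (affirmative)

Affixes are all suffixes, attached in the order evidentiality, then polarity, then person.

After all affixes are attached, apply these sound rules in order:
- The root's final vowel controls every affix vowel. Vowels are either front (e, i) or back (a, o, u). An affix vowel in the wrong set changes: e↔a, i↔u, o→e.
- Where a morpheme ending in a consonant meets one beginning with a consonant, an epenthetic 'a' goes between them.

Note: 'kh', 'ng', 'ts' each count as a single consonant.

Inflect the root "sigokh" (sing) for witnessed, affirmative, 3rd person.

sigokhafakhatsago

Attach evidentiality witnessed -fakh → sigokhfakh.
Attach polarity affirmative -ts → sigokhfakhts.
Attach person 3rd person -go → sigokhfakhtsgo.
Vowel harmony: no change.
Apply epenthesis: sigokhfakhtsgo → sigokhafakhatsago.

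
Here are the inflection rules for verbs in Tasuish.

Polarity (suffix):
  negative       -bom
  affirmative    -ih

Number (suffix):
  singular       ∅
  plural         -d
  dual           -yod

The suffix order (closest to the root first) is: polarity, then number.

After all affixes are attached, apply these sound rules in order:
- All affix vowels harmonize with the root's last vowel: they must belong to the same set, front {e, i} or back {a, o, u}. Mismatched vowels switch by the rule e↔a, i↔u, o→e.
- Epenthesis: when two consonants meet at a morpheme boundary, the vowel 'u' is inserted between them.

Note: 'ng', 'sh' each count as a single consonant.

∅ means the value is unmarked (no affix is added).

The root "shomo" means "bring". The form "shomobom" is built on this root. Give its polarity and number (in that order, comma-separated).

Segment: shomo-bom.
polarity: -bom → negative.
number: ∅ → singular.

negative, singular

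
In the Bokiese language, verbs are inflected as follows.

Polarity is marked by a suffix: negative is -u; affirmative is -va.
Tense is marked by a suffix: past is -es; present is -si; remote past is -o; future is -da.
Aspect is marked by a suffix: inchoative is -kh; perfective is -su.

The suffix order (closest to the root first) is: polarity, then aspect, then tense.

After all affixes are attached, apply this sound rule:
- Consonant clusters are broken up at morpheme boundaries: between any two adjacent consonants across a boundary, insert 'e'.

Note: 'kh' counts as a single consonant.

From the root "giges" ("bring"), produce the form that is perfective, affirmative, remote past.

Attach polarity affirmative -va → gigesva.
Attach aspect perfective -su → gigesvasu.
Attach tense remote past -o → gigesvasuo.
Apply epenthesis: gigesvasuo → gigesevasuo.

gigesevasuo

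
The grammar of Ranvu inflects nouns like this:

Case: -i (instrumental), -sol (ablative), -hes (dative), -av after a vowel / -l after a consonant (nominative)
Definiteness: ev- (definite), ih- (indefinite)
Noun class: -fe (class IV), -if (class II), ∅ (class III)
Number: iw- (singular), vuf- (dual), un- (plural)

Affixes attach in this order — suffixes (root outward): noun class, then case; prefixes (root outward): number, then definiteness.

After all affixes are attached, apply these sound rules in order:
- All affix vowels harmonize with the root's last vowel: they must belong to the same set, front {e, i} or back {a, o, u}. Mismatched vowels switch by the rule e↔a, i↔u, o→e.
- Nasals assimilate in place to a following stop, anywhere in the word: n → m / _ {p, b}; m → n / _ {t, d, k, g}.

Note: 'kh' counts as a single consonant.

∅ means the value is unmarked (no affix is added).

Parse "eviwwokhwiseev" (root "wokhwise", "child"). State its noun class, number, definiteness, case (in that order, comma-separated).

Segment: ev-iw-wokhwise-av.
noun class: ∅ → class III.
number: iw- → singular.
definiteness: ev- → definite.
case: -av/l → nominative.

class III, singular, definite, nominative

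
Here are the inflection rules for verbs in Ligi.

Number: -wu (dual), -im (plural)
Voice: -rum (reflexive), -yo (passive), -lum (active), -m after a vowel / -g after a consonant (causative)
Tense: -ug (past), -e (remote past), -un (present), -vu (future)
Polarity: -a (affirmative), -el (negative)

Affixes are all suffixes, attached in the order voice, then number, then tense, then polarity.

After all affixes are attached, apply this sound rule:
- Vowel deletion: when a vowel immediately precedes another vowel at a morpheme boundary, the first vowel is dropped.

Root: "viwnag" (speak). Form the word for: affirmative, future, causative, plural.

Attach voice causative -g (after consonant 'g') → viwnagg.
Attach number plural -im → viwnaggim.
Attach tense future -vu → viwnaggimvu.
Attach polarity affirmative -a → viwnaggimvua.
Apply vowel deletion: viwnaggimvua → viwnaggimva.

viwnaggimva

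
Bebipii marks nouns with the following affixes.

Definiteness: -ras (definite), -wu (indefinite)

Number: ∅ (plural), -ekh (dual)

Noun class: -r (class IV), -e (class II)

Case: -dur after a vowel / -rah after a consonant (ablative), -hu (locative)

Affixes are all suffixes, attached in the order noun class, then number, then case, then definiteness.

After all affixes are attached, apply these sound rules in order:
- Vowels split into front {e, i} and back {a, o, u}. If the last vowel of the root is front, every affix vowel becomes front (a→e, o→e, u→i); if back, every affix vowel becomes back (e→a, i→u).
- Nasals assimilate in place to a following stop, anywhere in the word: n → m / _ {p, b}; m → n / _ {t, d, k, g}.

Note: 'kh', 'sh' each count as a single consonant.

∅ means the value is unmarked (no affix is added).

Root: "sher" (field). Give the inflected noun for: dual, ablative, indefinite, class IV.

sherrekhrehwi

Attach noun class class IV -r → sherr.
Attach number dual -ekh → sherrekh.
Attach case ablative -rah (after consonant 'kh') → sherrekhrah.
Attach definiteness indefinite -wu → sherrekhrahwu.
Apply vowel harmony: sherrekhrahwu → sherrekhrehwi.
Nasal assimilation: no change.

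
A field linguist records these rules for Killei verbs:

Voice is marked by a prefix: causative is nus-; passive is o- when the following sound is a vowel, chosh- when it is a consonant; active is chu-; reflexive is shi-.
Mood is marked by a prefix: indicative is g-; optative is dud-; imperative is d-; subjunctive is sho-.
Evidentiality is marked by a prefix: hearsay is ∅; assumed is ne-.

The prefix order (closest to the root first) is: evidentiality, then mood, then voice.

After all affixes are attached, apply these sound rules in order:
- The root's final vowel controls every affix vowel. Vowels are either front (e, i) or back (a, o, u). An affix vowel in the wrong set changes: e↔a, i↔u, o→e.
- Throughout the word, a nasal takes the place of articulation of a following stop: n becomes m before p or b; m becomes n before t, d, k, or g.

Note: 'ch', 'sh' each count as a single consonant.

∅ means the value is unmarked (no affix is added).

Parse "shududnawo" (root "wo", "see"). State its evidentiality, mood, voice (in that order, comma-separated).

Segment: shi-dud-ne-wo.
evidentiality: ne- → assumed.
mood: dud- → optative.
voice: shi- → reflexive.

assumed, optative, reflexive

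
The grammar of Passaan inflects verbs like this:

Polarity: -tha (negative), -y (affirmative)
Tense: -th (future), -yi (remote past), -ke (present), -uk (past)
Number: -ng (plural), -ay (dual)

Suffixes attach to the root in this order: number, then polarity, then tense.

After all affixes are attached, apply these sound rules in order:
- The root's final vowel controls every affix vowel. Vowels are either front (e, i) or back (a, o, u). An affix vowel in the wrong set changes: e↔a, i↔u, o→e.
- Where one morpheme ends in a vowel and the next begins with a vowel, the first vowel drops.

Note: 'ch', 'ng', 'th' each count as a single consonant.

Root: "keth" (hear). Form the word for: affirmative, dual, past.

ketheyyik

Attach number dual -ay → kethay.
Attach polarity affirmative -y → kethayy.
Attach tense past -uk → kethayyuk.
Apply vowel harmony: kethayyuk → ketheyyik.
Vowel deletion: no change.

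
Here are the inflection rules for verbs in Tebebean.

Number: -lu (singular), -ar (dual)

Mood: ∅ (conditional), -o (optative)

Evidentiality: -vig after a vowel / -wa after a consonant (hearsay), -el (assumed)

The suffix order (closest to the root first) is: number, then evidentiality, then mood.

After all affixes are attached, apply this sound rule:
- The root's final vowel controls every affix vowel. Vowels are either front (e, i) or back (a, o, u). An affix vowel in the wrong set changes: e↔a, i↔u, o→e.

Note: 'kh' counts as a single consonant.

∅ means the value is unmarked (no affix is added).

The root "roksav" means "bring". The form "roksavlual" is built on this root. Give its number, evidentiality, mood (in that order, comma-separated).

Segment: roksav-lu-el.
number: -lu → singular.
evidentiality: -el → assumed.
mood: ∅ → conditional.

singular, assumed, conditional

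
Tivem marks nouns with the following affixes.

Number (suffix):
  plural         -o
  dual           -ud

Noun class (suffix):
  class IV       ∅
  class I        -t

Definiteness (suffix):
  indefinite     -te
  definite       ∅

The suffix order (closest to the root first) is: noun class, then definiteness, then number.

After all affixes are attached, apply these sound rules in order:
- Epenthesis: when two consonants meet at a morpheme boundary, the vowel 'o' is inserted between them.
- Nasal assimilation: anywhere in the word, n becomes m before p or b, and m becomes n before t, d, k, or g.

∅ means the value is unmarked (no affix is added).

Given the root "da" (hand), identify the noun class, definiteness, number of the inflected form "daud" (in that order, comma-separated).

Segment: da-ud.
noun class: ∅ → class IV.
definiteness: ∅ → definite.
number: -ud → dual.

class IV, definite, dual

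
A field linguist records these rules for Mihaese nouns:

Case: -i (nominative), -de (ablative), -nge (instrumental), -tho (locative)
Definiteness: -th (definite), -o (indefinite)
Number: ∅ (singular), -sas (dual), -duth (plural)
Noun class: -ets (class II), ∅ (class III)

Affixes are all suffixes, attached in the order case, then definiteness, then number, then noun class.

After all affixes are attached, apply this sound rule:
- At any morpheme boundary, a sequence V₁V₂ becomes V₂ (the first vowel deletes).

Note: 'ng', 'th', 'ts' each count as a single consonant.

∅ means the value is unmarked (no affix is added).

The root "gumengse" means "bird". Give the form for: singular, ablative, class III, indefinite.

gumengsedo

Attach case ablative -de → gumengsede.
Attach definiteness indefinite -o → gumengsedeo.
number = singular: zero marking, form stays gumengsedeo.
noun class = class III: zero marking, form stays gumengsedeo.
Apply vowel deletion: gumengsedeo → gumengsedo.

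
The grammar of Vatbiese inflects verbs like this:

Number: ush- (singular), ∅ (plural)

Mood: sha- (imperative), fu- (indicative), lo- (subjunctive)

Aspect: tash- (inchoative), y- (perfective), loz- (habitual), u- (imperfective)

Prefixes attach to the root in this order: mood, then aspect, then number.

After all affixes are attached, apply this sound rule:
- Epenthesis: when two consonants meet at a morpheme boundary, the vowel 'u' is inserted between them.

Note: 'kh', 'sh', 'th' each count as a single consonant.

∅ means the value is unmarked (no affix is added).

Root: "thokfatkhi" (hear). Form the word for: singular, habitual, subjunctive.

ushulozulothokfatkhi

Attach mood subjunctive lo- → lothokfatkhi.
Attach aspect habitual loz- → lozlothokfatkhi.
Attach number singular ush- → ushlozlothokfatkhi.
Apply epenthesis: ushlozlothokfatkhi → ushulozulothokfatkhi.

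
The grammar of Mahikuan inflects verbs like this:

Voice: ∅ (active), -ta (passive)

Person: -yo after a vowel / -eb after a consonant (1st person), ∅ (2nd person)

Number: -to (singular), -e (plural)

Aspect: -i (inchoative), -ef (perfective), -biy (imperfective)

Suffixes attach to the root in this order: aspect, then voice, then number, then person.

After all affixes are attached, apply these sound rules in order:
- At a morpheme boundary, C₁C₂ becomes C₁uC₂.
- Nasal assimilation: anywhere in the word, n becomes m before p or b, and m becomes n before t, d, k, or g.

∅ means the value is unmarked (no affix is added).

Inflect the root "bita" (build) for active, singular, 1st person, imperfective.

bitabiyutoyo

Attach aspect imperfective -biy → bitabiy.
voice = active: zero marking, form stays bitabiy.
Attach number singular -to → bitabiyto.
Attach person 1st person -yo (after vowel 'o') → bitabiytoyo.
Apply epenthesis: bitabiytoyo → bitabiyutoyo.
Nasal assimilation: no change.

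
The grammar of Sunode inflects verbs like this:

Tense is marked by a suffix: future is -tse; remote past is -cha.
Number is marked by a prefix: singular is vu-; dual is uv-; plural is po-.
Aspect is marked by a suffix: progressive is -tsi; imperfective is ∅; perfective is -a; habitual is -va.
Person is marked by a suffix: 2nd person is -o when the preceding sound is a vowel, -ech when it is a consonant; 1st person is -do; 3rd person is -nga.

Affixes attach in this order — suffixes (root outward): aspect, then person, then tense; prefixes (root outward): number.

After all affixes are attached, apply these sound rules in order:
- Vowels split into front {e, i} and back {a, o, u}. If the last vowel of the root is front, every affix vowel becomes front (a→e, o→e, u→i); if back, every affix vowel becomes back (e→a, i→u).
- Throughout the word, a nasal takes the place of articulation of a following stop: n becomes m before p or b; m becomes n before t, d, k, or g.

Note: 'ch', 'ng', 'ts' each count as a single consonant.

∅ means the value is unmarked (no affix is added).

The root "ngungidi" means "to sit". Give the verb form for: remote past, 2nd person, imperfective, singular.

aspect = imperfective: zero marking, form stays ngungidi.
Attach number singular vu- → vungungidi.
Attach person 2nd person -o (after vowel 'i') → vungungidio.
Attach tense remote past -cha → vungungidiocha.
Apply vowel harmony: vungungidiocha → vingungidieche.
Nasal assimilation: no change.

vingungidieche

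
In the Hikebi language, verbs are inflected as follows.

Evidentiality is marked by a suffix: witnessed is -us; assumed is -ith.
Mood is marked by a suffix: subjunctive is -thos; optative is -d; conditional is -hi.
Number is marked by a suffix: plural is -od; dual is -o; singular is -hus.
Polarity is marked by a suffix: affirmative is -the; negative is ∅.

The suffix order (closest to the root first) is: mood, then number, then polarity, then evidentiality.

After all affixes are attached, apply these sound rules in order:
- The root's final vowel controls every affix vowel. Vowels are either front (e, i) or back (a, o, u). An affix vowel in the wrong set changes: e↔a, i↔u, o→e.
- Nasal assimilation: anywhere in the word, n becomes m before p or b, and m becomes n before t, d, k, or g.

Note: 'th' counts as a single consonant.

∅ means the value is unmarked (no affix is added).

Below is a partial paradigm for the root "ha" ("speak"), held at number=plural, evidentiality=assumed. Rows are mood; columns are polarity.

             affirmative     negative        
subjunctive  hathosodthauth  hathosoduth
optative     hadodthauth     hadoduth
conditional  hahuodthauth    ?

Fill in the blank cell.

hahuoduth

Attach mood conditional -hi → hahi.
Attach number plural -od → hahiod.
polarity = negative: zero marking, form stays hahiod.
Attach evidentiality assumed -ith → hahiodith.
Apply vowel harmony: hahiodith → hahuoduth.
Nasal assimilation: no change.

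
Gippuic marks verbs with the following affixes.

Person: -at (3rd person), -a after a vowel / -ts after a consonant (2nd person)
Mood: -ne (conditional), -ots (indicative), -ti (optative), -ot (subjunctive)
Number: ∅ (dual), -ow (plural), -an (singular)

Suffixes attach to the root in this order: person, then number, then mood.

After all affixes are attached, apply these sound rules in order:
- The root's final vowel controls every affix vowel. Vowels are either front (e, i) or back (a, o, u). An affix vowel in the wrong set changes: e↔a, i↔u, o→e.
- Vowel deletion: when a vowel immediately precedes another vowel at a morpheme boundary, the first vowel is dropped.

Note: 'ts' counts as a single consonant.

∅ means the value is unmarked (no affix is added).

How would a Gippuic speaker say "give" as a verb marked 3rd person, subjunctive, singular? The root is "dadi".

Attach person 3rd person -at → dadiat.
Attach number singular -an → dadiatan.
Attach mood subjunctive -ot → dadiatanot.
Apply vowel harmony: dadiatanot → dadietenet.
Apply vowel deletion: dadietenet → dadetenet.

dadetenet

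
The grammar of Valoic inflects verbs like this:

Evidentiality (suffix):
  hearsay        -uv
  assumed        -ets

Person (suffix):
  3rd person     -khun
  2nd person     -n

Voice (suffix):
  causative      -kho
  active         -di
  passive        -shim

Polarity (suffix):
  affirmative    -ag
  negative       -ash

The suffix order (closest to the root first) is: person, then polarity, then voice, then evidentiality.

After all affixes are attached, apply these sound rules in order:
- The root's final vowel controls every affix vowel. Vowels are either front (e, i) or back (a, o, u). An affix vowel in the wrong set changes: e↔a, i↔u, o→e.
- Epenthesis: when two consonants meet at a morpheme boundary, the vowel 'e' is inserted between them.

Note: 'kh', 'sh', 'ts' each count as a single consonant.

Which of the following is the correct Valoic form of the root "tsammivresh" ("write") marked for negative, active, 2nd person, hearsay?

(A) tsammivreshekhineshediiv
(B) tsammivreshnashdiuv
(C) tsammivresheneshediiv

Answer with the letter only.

C

Attach person 2nd person -n → tsammivreshn.
Attach polarity negative -ash → tsammivreshnash.
Attach voice active -di → tsammivreshnashdi.
Attach evidentiality hearsay -uv → tsammivreshnashdiuv.
Apply vowel harmony: tsammivreshnashdiuv → tsammivreshneshdiiv.
Apply epenthesis: tsammivreshneshdiiv → tsammivresheneshediiv.
So the correct form is tsammivresheneshediiv, option (C).
(B) tsammivreshnashdiuv is wrong: it fails to apply the sound rule(s).
(A) tsammivreshekhineshediiv is wrong: it uses 3rd person instead of 2nd person for person.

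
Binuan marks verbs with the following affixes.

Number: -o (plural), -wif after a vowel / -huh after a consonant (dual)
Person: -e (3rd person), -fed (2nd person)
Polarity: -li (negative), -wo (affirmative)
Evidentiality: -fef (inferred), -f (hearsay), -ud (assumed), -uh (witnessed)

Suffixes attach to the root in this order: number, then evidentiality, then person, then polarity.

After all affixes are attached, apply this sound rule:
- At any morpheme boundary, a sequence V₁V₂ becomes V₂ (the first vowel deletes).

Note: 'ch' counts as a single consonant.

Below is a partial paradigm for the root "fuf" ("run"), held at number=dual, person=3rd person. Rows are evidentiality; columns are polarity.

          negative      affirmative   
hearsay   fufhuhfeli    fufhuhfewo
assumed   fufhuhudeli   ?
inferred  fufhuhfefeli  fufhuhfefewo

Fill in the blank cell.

Attach number dual -huh (after consonant 'f') → fufhuh.
Attach evidentiality assumed -ud → fufhuhud.
Attach person 3rd person -e → fufhuhude.
Attach polarity affirmative -wo → fufhuhudewo.
Vowel deletion: no change.

fufhuhudewo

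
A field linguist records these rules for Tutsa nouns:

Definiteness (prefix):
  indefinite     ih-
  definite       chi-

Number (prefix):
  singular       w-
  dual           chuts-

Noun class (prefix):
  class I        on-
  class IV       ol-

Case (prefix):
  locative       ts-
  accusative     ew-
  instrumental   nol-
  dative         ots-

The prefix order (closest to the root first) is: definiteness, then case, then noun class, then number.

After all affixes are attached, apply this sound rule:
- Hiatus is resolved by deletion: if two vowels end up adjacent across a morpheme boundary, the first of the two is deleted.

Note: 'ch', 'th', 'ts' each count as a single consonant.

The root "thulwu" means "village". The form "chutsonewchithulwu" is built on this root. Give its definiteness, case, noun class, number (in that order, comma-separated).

Segment: chuts-on-ew-chi-thulwu.
definiteness: chi- → definite.
case: ew- → accusative.
noun class: on- → class I.
number: chuts- → dual.

definite, accusative, class I, dual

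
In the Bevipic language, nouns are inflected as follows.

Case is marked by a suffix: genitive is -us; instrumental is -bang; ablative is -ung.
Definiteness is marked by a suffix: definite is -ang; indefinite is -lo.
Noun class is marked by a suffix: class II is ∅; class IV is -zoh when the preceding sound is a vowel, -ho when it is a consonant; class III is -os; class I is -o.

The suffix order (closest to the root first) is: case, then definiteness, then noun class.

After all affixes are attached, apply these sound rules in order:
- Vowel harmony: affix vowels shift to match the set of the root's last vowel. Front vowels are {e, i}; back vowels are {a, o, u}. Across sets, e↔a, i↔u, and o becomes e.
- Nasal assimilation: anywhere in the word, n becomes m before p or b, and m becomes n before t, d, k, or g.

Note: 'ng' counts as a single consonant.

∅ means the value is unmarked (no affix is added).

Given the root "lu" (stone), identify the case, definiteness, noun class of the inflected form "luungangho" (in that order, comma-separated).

Segment: lu-ung-ang-ho.
case: -ung → ablative.
definiteness: -ang → definite.
noun class: -zoh/ho → class IV.

ablative, definite, class IV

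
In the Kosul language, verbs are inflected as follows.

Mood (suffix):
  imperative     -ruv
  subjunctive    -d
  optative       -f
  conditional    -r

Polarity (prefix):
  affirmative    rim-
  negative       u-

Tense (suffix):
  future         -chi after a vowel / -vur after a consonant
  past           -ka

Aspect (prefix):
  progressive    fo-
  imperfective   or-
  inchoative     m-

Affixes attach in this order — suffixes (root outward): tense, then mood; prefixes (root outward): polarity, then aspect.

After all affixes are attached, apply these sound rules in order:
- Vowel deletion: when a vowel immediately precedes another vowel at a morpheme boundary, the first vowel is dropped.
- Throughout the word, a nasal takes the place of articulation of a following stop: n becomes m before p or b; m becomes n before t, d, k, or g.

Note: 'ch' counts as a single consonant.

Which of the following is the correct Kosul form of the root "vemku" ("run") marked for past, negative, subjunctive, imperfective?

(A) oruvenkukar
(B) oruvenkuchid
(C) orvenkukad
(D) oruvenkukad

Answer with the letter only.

Attach tense past -ka → vemkuka.
Attach polarity negative u- → uvemkuka.
Attach aspect imperfective or- → oruvemkuka.
Attach mood subjunctive -d → oruvemkukad.
Vowel deletion: no change.
Apply nasal assimilation: oruvemkukad → oruvenkukad.
So the correct form is oruvenkukad, option (D).
(A) oruvenkukar is wrong: it uses conditional instead of subjunctive for mood.
(C) orvenkukad is wrong: it has the affixes in the wrong order.
(B) oruvenkuchid is wrong: it uses future instead of past for tense.

D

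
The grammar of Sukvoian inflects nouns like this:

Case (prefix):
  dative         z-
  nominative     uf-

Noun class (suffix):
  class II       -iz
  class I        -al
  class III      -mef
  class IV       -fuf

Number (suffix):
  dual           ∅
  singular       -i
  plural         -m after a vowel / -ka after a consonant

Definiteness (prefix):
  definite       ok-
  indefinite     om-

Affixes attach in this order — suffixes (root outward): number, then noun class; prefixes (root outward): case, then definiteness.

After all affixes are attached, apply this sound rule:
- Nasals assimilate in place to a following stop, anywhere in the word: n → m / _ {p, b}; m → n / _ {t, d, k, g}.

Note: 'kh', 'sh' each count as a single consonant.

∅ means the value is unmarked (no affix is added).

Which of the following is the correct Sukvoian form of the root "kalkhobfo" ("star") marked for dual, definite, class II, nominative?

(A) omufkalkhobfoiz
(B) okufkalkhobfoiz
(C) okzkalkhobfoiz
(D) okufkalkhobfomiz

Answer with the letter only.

B

Attach case nominative uf- → ufkalkhobfo.
Attach definiteness definite ok- → okufkalkhobfo.
number = dual: zero marking, form stays okufkalkhobfo.
Attach noun class class II -iz → okufkalkhobfoiz.
Nasal assimilation: no change.
So the correct form is okufkalkhobfoiz, option (B).
(A) omufkalkhobfoiz is wrong: it uses indefinite instead of definite for definiteness.
(D) okufkalkhobfomiz is wrong: it uses plural instead of dual for number.
(C) okzkalkhobfoiz is wrong: it uses dative instead of nominative for case.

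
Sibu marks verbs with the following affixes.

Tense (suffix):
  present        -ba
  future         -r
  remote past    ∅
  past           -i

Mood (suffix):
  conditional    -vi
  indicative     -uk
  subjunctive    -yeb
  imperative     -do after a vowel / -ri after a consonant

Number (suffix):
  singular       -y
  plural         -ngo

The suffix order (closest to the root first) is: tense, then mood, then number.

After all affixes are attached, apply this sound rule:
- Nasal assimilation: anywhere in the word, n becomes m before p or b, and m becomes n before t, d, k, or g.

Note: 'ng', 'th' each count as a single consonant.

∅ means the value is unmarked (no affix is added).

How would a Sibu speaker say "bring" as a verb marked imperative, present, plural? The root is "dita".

ditabadongo

Attach tense present -ba → ditaba.
Attach mood imperative -do (after vowel 'a') → ditabado.
Attach number plural -ngo → ditabadongo.
Nasal assimilation: no change.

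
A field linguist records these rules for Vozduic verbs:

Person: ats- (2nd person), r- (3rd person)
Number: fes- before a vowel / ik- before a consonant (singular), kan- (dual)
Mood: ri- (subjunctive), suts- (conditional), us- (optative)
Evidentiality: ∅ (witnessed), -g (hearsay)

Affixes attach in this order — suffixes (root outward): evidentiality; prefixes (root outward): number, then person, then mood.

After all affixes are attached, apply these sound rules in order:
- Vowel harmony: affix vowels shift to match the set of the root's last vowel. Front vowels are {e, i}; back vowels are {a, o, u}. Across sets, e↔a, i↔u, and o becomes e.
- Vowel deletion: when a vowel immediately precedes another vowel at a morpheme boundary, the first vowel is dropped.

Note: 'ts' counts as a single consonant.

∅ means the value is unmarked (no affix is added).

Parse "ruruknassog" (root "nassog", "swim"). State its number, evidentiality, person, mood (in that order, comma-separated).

singular, witnessed, 3rd person, subjunctive

Segment: ri-r-ik-nassog.
number: fes/ik- → singular.
evidentiality: ∅ → witnessed.
person: r- → 3rd person.
mood: ri- → subjunctive.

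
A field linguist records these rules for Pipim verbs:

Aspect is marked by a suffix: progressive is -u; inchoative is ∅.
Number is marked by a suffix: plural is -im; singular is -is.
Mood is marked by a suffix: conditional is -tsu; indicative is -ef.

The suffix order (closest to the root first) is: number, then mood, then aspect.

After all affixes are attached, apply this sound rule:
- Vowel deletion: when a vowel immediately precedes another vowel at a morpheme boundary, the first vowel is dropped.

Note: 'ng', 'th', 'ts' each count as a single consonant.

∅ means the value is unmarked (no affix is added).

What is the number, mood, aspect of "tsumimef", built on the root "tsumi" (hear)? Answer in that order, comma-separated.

plural, indicative, inchoative

Segment: tsumi-im-ef.
number: -im → plural.
mood: -ef → indicative.
aspect: ∅ → inchoative.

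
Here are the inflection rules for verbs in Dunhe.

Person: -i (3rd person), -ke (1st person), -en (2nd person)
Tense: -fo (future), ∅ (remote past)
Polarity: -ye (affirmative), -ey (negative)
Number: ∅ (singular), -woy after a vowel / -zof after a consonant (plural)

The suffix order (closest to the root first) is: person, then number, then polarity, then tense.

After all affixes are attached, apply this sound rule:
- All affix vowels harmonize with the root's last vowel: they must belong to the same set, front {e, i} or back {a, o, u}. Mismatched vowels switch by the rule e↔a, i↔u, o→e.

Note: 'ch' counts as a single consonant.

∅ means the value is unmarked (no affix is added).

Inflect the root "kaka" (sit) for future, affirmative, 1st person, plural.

Attach person 1st person -ke → kakake.
Attach number plural -woy (after vowel 'e') → kakakewoy.
Attach polarity affirmative -ye → kakakewoyye.
Attach tense future -fo → kakakewoyyefo.
Apply vowel harmony: kakakewoyyefo → kakakawoyyafo.

kakakawoyyafo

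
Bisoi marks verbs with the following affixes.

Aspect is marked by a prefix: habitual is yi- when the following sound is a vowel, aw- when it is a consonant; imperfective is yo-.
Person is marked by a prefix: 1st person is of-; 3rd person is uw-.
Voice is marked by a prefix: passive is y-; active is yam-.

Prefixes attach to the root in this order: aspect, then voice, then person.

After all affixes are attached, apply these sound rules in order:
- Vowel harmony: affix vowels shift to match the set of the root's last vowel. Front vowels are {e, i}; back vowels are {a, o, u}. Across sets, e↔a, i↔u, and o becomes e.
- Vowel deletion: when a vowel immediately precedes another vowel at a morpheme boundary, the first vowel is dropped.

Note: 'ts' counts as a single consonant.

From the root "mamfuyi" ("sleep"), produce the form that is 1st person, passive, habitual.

Attach aspect habitual aw- (before consonant 'm') → awmamfuyi.
Attach voice passive y- → yawmamfuyi.
Attach person 1st person of- → ofyawmamfuyi.
Apply vowel harmony: ofyawmamfuyi → efyewmamfuyi.
Vowel deletion: no change.

efyewmamfuyi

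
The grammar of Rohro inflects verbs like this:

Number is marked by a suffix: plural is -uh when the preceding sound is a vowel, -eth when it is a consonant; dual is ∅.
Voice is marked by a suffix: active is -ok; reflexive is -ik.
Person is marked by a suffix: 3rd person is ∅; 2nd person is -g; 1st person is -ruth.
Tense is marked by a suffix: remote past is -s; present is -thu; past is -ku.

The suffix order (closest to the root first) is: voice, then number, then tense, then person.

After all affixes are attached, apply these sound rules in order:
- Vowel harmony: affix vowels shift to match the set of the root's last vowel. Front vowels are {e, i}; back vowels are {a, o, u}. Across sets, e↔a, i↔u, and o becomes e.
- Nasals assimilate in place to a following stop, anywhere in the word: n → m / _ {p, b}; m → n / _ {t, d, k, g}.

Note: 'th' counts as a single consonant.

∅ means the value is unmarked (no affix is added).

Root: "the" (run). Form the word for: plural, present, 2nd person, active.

Attach voice active -ok → theok.
Attach number plural -eth (after consonant 'k') → theoketh.
Attach tense present -thu → theokeththu.
Attach person 2nd person -g → theokeththug.
Apply vowel harmony: theokeththug → theekeththig.
Nasal assimilation: no change.

theekeththig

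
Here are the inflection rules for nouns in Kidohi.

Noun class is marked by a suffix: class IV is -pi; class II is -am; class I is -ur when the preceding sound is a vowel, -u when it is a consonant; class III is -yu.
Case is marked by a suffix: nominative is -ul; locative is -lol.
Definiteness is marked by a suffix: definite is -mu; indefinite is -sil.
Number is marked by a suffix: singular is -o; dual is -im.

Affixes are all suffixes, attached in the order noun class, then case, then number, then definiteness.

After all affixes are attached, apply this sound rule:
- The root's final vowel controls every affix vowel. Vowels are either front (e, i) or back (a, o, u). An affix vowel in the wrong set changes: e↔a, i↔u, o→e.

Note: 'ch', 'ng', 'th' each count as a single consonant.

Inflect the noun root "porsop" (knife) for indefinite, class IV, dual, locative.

porsoppulolumsul

Attach noun class class IV -pi → porsoppi.
Attach case locative -lol → porsoppilol.
Attach number dual -im → porsoppilolim.
Attach definiteness indefinite -sil → porsoppilolimsil.
Apply vowel harmony: porsoppilolimsil → porsoppulolumsul.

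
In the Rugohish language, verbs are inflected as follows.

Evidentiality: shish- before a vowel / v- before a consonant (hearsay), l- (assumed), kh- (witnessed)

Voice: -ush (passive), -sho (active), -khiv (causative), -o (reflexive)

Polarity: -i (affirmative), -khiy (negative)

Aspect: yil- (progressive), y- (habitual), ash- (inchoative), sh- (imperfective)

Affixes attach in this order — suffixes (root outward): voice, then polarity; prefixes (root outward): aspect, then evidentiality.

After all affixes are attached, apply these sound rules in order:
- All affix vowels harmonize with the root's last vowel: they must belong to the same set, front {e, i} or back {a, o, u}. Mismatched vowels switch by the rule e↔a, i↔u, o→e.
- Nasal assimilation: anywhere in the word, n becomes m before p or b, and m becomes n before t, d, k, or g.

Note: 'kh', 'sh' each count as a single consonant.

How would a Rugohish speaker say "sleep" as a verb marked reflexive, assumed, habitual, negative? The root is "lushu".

Attach voice reflexive -o → lushuo.
Attach aspect habitual y- → ylushuo.
Attach polarity negative -khiy → ylushuokhiy.
Attach evidentiality assumed l- → lylushuokhiy.
Apply vowel harmony: lylushuokhiy → lylushuokhuy.
Nasal assimilation: no change.

lylushuokhuy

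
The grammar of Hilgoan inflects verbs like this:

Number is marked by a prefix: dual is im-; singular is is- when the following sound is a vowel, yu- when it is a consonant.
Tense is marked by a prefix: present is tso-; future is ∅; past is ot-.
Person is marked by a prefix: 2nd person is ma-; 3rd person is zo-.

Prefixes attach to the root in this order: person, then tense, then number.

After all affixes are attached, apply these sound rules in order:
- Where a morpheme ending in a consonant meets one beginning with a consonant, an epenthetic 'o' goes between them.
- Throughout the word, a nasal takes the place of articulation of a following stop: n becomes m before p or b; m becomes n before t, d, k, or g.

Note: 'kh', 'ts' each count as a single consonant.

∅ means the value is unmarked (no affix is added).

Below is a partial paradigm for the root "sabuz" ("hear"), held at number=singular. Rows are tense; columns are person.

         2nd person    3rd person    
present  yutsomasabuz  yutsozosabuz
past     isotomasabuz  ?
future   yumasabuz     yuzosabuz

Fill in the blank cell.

isotozosabuz

Attach person 3rd person zo- → zosabuz.
Attach tense past ot- → otzosabuz.
Attach number singular is- (before vowel 'o') → isotzosabuz.
Apply epenthesis: isotzosabuz → isotozosabuz.
Nasal assimilation: no change.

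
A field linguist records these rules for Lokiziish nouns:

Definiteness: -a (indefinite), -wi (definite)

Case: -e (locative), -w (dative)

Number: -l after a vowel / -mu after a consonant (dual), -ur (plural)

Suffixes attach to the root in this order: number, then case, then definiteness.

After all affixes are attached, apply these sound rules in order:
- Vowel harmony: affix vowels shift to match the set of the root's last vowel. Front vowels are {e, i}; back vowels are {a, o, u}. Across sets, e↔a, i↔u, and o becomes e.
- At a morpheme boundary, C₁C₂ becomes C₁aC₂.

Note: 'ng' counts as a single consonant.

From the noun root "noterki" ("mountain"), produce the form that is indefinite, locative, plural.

noterkiiree

Attach number plural -ur → noterkiur.
Attach case locative -e → noterkiure.
Attach definiteness indefinite -a → noterkiurea.
Apply vowel harmony: noterkiurea → noterkiiree.
Epenthesis: no change.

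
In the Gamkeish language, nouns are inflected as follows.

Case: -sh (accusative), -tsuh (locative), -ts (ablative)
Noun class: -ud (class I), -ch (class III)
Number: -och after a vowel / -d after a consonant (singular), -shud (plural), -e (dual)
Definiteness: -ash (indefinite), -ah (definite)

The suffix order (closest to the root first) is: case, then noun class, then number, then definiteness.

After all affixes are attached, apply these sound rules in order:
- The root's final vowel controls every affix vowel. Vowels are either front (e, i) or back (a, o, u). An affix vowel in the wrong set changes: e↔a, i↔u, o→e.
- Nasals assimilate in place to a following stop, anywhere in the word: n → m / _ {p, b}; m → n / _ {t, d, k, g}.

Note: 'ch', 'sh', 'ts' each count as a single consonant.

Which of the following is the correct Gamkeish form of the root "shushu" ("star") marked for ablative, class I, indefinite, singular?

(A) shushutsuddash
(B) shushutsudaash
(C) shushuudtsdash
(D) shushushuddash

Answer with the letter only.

Attach case ablative -ts → shushuts.
Attach noun class class I -ud → shushutsud.
Attach number singular -d (after consonant 'd') → shushutsudd.
Attach definiteness indefinite -ash → shushutsuddash.
Vowel harmony: no change.
Nasal assimilation: no change.
So the correct form is shushutsuddash, option (A).
(C) shushuudtsdash is wrong: it has the affixes in the wrong order.
(B) shushutsudaash is wrong: it uses dual instead of singular for number.
(D) shushushuddash is wrong: it uses accusative instead of ablative for case.

A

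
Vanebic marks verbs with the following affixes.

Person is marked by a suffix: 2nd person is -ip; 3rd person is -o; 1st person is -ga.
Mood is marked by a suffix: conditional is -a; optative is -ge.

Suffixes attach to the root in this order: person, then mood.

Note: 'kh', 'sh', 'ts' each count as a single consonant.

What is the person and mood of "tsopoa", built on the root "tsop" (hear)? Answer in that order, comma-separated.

Segment: tsop-o-a.
person: -o → 3rd person.
mood: -a → conditional.

3rd person, conditional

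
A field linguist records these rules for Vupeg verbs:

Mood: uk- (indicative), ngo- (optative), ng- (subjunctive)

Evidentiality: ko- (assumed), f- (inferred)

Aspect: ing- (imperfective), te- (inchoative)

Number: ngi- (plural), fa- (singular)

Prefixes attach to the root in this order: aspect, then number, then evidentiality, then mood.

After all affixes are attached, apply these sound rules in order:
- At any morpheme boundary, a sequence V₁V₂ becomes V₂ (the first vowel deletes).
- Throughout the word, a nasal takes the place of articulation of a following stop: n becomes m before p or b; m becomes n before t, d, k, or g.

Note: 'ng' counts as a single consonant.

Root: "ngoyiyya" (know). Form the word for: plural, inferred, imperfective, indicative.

ukfngingngoyiyya

Attach aspect imperfective ing- → ingngoyiyya.
Attach number plural ngi- → ngiingngoyiyya.
Attach evidentiality inferred f- → fngiingngoyiyya.
Attach mood indicative uk- → ukfngiingngoyiyya.
Apply vowel deletion: ukfngiingngoyiyya → ukfngingngoyiyya.
Nasal assimilation: no change.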